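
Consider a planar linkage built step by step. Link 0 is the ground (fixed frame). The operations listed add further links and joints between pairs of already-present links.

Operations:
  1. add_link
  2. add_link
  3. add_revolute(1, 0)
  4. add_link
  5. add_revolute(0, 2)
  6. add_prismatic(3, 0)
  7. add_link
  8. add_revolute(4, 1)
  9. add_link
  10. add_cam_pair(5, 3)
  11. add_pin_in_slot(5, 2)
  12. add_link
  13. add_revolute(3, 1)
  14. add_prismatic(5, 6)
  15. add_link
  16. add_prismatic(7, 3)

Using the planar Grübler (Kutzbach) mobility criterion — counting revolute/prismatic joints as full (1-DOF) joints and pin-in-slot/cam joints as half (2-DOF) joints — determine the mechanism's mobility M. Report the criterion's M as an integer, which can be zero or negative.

(L,J1,J2)=(1,0,0); link0 fixed
link1: (2,0,0)
link2: (3,0,0)
R 1-0 [J1]: (3,1,0)
link3: (4,1,0)
R 0-2 [J1]: (4,2,0)
P 3-0 [J1]: (4,3,0)
link4: (5,3,0)
R 4-1 [J1]: (5,4,0)
link5: (6,4,0)
C 5-3 [J2]: (6,4,1)
PS 5-2 [J2]: (6,4,2)
link6: (7,4,2)
R 3-1 [J1]: (7,5,2)
P 5-6 [J1]: (7,6,2)
link7: (8,6,2)
P 7-3 [J1]: (8,7,2)
Grübler: 3·7 − 2·7 − 2 = 5

M = 5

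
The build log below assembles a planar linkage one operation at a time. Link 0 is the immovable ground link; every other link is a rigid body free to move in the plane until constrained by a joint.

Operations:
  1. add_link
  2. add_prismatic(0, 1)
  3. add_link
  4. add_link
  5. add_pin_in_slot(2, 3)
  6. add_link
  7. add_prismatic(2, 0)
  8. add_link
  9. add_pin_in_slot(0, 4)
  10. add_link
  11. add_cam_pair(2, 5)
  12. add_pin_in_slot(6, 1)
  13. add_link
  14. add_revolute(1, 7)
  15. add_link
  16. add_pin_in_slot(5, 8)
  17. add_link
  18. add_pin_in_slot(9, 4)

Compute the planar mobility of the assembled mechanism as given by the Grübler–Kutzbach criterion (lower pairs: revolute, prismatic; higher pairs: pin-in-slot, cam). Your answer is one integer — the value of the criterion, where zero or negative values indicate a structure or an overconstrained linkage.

M = 15

(L,J1,J2)=(1,0,0); link0 fixed
link1: (2,0,0)
P 0-1 [J1]: (2,1,0)
link2: (3,1,0)
link3: (4,1,0)
PS 2-3 [J2]: (4,1,1)
link4: (5,1,1)
P 2-0 [J1]: (5,2,1)
link5: (6,2,1)
PS 0-4 [J2]: (6,2,2)
link6: (7,2,2)
C 2-5 [J2]: (7,2,3)
PS 6-1 [J2]: (7,2,4)
link7: (8,2,4)
R 1-7 [J1]: (8,3,4)
link8: (9,3,4)
PS 5-8 [J2]: (9,3,5)
link9: (10,3,5)
PS 9-4 [J2]: (10,3,6)
Grübler: 3·9 − 2·3 − 6 = 15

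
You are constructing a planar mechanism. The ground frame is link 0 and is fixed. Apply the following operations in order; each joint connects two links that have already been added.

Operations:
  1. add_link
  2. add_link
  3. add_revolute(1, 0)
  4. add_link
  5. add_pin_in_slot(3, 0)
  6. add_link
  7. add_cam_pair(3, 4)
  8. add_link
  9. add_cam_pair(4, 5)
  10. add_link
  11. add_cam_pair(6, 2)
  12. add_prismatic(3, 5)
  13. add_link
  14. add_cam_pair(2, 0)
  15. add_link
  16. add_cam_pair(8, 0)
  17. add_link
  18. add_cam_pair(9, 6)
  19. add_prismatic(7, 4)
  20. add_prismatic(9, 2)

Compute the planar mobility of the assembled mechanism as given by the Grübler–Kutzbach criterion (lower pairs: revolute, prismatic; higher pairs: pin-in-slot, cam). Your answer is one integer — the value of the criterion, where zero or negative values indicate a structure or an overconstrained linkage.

M = 12

[1;0;0] (link 0 is ground)
L+ [2;0;0]
L+ [3;0;0]
R(1,0)∈J1 [3;1;0]
L+ [4;1;0]
PS(3,0)∈J2 [4;1;1]
L+ [5;1;1]
C(3,4)∈J2 [5;1;2]
L+ [6;1;2]
C(4,5)∈J2 [6;1;3]
L+ [7;1;3]
C(6,2)∈J2 [7;1;4]
P(3,5)∈J1 [7;2;4]
L+ [8;2;4]
C(2,0)∈J2 [8;2;5]
L+ [9;2;5]
C(8,0)∈J2 [9;2;6]
L+ [10;2;6]
C(9,6)∈J2 [10;2;7]
P(7,4)∈J1 [10;3;7]
P(9,2)∈J1 [10;4;7]
mobility = 27 − 8 − 7 = 12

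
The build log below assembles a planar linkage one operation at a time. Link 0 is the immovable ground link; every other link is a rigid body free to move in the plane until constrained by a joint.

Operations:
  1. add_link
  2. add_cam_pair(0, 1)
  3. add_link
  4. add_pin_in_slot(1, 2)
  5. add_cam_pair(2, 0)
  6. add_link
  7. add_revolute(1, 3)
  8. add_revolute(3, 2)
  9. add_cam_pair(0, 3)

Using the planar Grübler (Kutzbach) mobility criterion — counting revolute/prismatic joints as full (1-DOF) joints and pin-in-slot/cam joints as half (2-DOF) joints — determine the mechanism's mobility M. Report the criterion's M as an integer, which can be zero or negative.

link 0 = ground. State L|J1|J2 = 1|0|0
+link1  2|0|0
C(0,1) f=2→J2  2|0|1
+link2  3|0|1
PS(1,2) f=2→J2  3|0|2
C(2,0) f=2→J2  3|0|3
+link3  4|0|3
R(1,3) f=1→J1  4|1|3
R(3,2) f=1→J1  4|2|3
C(0,3) f=2→J2  4|2|4
M = 3(4−1)−2·2−4 = 9−4−4 = 1

M = 1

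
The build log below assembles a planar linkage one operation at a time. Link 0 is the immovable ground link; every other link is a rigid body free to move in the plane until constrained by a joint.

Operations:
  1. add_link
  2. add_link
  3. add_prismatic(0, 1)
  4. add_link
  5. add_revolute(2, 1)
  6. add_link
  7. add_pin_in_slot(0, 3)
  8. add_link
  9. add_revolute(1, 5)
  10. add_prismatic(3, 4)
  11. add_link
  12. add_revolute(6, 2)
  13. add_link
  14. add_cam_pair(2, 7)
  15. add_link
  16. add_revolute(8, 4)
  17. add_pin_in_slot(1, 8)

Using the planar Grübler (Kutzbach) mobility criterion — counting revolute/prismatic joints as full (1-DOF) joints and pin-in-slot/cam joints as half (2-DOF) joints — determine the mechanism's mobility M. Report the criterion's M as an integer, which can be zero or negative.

M = 9

ground; <1,0,0>
#1 <2,0,0>
#2 <3,0,0>
P:0↔1 J1 <3,1,0>
#3 <4,1,0>
R:2↔1 J1 <4,2,0>
#4 <5,2,0>
PS:0↔3 J2 <5,2,1>
#5 <6,2,1>
R:1↔5 J1 <6,3,1>
P:3↔4 J1 <6,4,1>
#6 <7,4,1>
R:6↔2 J1 <7,5,1>
#7 <8,5,1>
C:2↔7 J2 <8,5,2>
#8 <9,5,2>
R:8↔4 J1 <9,6,2>
PS:1↔8 J2 <9,6,3>
3×8 − 2×6 − 1×3 = 9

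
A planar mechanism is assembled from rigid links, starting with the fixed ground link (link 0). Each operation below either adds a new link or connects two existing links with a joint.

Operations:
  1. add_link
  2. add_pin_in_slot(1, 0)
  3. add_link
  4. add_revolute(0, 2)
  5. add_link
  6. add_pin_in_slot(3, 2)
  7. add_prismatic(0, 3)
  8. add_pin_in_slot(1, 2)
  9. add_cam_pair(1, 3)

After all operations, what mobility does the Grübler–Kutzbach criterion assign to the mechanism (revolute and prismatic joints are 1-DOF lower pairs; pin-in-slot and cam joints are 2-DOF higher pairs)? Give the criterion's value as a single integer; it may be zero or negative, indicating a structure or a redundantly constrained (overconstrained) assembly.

M = 1

[1;0;0] (link 0 is ground)
L+ [2;0;0]
PS(1,0)∈J2 [2;0;1]
L+ [3;0;1]
R(0,2)∈J1 [3;1;1]
L+ [4;1;1]
PS(3,2)∈J2 [4;1;2]
P(0,3)∈J1 [4;2;2]
PS(1,2)∈J2 [4;2;3]
C(1,3)∈J2 [4;2;4]
mobility = 9 − 4 − 4 = 1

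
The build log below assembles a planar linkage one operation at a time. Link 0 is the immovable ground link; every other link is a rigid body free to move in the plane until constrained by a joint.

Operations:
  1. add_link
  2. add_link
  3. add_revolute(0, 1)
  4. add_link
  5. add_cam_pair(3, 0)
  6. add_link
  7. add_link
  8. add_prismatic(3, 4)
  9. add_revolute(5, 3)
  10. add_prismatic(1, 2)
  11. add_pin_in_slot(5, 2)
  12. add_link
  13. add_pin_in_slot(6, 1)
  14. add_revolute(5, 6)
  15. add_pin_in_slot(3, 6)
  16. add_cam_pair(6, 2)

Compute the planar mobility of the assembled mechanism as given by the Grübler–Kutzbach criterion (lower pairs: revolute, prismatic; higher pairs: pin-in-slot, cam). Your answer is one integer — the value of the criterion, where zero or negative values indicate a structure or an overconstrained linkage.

M = 3

L=1 J1=0 J2=0
add link → L=2 J1=0 J2=0
add link → L=3 J1=0 J2=0
R@0,1 dof=1 J1 → L=3 J1=1 J2=0
add link → L=4 J1=1 J2=0
C@3,0 dof=2 J2 → L=4 J1=1 J2=1
add link → L=5 J1=1 J2=1
add link → L=6 J1=1 J2=1
P@3,4 dof=1 J1 → L=6 J1=2 J2=1
R@5,3 dof=1 J1 → L=6 J1=3 J2=1
P@1,2 dof=1 J1 → L=6 J1=4 J2=1
PS@5,2 dof=2 J2 → L=6 J1=4 J2=2
add link → L=7 J1=4 J2=2
PS@6,1 dof=2 J2 → L=7 J1=4 J2=3
R@5,6 dof=1 J1 → L=7 J1=5 J2=3
PS@3,6 dof=2 J2 → L=7 J1=5 J2=4
C@6,2 dof=2 J2 → L=7 J1=5 J2=5
M=3(L−1)−2J1−J2=3·6−2·5−5=3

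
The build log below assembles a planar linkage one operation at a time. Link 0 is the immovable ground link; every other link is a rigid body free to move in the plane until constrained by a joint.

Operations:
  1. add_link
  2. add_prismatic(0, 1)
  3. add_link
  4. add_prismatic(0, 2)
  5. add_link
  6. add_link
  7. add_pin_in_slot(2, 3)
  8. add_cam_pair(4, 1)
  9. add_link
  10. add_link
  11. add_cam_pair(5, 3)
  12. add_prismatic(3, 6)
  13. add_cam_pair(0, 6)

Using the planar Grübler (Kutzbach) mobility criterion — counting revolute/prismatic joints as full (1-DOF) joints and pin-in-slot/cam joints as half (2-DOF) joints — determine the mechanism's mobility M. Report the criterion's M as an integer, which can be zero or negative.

M = 8

(L,J1,J2)=(1,0,0); link0 fixed
link1: (2,0,0)
P 0-1 [J1]: (2,1,0)
link2: (3,1,0)
P 0-2 [J1]: (3,2,0)
link3: (4,2,0)
link4: (5,2,0)
PS 2-3 [J2]: (5,2,1)
C 4-1 [J2]: (5,2,2)
link5: (6,2,2)
link6: (7,2,2)
C 5-3 [J2]: (7,2,3)
P 3-6 [J1]: (7,3,3)
C 0-6 [J2]: (7,3,4)
Grübler: 3·6 − 2·3 − 4 = 8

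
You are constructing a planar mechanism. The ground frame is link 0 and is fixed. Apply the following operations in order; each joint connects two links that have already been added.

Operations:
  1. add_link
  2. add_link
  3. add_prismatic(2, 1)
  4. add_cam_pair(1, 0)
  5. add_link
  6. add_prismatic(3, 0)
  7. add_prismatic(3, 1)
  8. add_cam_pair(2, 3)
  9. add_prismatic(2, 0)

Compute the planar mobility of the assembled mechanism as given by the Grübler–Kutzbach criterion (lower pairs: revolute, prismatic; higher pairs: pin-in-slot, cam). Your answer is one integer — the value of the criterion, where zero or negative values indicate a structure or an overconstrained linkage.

M = -1

(L,J1,J2)=(1,0,0); link0 fixed
link1: (2,0,0)
link2: (3,0,0)
P 2-1 [J1]: (3,1,0)
C 1-0 [J2]: (3,1,1)
link3: (4,1,1)
P 3-0 [J1]: (4,2,1)
P 3-1 [J1]: (4,3,1)
C 2-3 [J2]: (4,3,2)
P 2-0 [J1]: (4,4,2)
Grübler: 3·3 − 2·4 − 2 = -1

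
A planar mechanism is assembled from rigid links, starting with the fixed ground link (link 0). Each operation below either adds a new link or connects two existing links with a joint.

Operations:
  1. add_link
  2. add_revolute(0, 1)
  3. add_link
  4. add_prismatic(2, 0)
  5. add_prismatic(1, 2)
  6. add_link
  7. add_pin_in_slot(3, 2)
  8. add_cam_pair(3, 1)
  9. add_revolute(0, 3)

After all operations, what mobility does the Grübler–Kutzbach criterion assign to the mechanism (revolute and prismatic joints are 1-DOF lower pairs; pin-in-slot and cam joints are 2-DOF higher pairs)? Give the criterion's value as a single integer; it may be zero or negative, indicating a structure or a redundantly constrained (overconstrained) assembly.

M = -1

[1;0;0] (link 0 is ground)
L+ [2;0;0]
R(0,1)∈J1 [2;1;0]
L+ [3;1;0]
P(2,0)∈J1 [3;2;0]
P(1,2)∈J1 [3;3;0]
L+ [4;3;0]
PS(3,2)∈J2 [4;3;1]
C(3,1)∈J2 [4;3;2]
R(0,3)∈J1 [4;4;2]
mobility = 9 − 8 − 2 = -1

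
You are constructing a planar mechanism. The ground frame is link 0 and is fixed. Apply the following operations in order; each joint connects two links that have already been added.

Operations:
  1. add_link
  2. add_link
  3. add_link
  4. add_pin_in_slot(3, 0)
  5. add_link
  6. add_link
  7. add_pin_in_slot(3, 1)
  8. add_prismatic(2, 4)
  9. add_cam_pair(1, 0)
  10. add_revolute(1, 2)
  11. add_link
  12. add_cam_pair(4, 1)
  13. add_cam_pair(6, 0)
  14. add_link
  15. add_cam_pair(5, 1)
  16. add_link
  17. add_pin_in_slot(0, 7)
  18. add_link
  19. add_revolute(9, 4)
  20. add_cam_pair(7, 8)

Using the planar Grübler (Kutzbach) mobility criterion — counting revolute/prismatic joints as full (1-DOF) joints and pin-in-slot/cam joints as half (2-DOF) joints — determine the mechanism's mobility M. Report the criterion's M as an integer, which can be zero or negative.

M = 13

[1;0;0] (link 0 is ground)
L+ [2;0;0]
L+ [3;0;0]
L+ [4;0;0]
PS(3,0)∈J2 [4;0;1]
L+ [5;0;1]
L+ [6;0;1]
PS(3,1)∈J2 [6;0;2]
P(2,4)∈J1 [6;1;2]
C(1,0)∈J2 [6;1;3]
R(1,2)∈J1 [6;2;3]
L+ [7;2;3]
C(4,1)∈J2 [7;2;4]
C(6,0)∈J2 [7;2;5]
L+ [8;2;5]
C(5,1)∈J2 [8;2;6]
L+ [9;2;6]
PS(0,7)∈J2 [9;2;7]
L+ [10;2;7]
R(9,4)∈J1 [10;3;7]
C(7,8)∈J2 [10;3;8]
mobility = 27 − 6 − 8 = 13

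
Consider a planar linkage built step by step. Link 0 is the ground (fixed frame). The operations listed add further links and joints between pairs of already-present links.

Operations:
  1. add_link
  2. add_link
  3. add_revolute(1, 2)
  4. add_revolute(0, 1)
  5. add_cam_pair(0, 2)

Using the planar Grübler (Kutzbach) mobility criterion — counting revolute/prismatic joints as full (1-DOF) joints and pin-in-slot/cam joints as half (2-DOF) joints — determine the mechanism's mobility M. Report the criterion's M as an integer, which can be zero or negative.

M = 1

ground; <1,0,0>
#1 <2,0,0>
#2 <3,0,0>
R:1↔2 J1 <3,1,0>
R:0↔1 J1 <3,2,0>
C:0↔2 J2 <3,2,1>
3×2 − 2×2 − 1×1 = 1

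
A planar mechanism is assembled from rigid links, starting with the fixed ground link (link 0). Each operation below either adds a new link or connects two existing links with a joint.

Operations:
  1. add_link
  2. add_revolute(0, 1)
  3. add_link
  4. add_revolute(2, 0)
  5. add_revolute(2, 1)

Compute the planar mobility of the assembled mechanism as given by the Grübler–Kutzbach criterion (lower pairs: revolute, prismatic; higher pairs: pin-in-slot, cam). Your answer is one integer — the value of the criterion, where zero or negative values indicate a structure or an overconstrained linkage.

[1;0;0] (link 0 is ground)
L+ [2;0;0]
R(0,1)∈J1 [2;1;0]
L+ [3;1;0]
R(2,0)∈J1 [3;2;0]
R(2,1)∈J1 [3;3;0]
mobility = 6 − 6 − 0 = 0

M = 0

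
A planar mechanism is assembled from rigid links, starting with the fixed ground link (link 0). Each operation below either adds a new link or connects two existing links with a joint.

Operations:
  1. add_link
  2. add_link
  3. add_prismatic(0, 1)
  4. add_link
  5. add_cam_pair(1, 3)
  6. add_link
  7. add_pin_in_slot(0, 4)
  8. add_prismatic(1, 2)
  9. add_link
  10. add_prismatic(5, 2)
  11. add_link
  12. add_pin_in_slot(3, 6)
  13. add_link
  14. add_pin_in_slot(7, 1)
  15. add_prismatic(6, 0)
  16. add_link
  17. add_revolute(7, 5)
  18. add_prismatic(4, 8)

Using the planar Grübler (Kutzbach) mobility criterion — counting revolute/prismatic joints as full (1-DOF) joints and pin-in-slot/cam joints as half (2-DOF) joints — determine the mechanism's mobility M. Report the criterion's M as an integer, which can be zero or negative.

M = 8

(L,J1,J2)=(1,0,0); link0 fixed
link1: (2,0,0)
link2: (3,0,0)
P 0-1 [J1]: (3,1,0)
link3: (4,1,0)
C 1-3 [J2]: (4,1,1)
link4: (5,1,1)
PS 0-4 [J2]: (5,1,2)
P 1-2 [J1]: (5,2,2)
link5: (6,2,2)
P 5-2 [J1]: (6,3,2)
link6: (7,3,2)
PS 3-6 [J2]: (7,3,3)
link7: (8,3,3)
PS 7-1 [J2]: (8,3,4)
P 6-0 [J1]: (8,4,4)
link8: (9,4,4)
R 7-5 [J1]: (9,5,4)
P 4-8 [J1]: (9,6,4)
Grübler: 3·8 − 2·6 − 4 = 8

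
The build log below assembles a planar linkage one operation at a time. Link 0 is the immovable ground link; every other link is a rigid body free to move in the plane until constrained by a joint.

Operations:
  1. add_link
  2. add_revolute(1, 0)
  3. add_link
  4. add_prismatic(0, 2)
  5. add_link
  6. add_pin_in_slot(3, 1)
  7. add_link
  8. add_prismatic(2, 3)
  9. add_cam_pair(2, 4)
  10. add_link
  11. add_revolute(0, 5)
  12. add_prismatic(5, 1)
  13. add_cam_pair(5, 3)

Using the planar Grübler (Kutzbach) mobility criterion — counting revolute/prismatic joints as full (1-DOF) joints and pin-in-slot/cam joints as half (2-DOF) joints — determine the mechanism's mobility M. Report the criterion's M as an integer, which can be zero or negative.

L=1 J1=0 J2=0
add link → L=2 J1=0 J2=0
R@1,0 dof=1 J1 → L=2 J1=1 J2=0
add link → L=3 J1=1 J2=0
P@0,2 dof=1 J1 → L=3 J1=2 J2=0
add link → L=4 J1=2 J2=0
PS@3,1 dof=2 J2 → L=4 J1=2 J2=1
add link → L=5 J1=2 J2=1
P@2,3 dof=1 J1 → L=5 J1=3 J2=1
C@2,4 dof=2 J2 → L=5 J1=3 J2=2
add link → L=6 J1=3 J2=2
R@0,5 dof=1 J1 → L=6 J1=4 J2=2
P@5,1 dof=1 J1 → L=6 J1=5 J2=2
C@5,3 dof=2 J2 → L=6 J1=5 J2=3
M=3(L−1)−2J1−J2=3·5−2·5−3=2

M = 2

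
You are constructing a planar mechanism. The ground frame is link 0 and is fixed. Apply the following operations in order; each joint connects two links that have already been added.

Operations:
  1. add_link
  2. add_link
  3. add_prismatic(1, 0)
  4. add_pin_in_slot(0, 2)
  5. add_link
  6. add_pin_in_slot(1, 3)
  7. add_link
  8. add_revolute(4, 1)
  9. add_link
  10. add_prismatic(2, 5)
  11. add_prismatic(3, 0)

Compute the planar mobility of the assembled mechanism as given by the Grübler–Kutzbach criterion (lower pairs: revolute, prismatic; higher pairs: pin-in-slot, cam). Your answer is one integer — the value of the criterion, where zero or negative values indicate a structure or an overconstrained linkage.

L=1 J1=0 J2=0
add link → L=2 J1=0 J2=0
add link → L=3 J1=0 J2=0
P@1,0 dof=1 J1 → L=3 J1=1 J2=0
PS@0,2 dof=2 J2 → L=3 J1=1 J2=1
add link → L=4 J1=1 J2=1
PS@1,3 dof=2 J2 → L=4 J1=1 J2=2
add link → L=5 J1=1 J2=2
R@4,1 dof=1 J1 → L=5 J1=2 J2=2
add link → L=6 J1=2 J2=2
P@2,5 dof=1 J1 → L=6 J1=3 J2=2
P@3,0 dof=1 J1 → L=6 J1=4 J2=2
M=3(L−1)−2J1−J2=3·5−2·4−2=5

M = 5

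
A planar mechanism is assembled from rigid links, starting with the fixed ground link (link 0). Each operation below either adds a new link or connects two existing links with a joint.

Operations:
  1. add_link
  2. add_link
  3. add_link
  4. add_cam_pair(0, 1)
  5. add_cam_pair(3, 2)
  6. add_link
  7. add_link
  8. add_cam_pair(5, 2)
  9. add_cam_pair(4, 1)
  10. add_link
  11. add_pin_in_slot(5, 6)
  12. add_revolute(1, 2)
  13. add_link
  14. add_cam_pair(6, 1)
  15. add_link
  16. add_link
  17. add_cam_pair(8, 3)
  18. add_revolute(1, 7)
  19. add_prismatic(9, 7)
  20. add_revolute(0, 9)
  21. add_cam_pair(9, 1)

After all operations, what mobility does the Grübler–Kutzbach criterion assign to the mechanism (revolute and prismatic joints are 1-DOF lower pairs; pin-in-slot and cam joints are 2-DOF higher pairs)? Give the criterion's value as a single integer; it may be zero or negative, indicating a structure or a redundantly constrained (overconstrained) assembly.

L=1 J1=0 J2=0
add link → L=2 J1=0 J2=0
add link → L=3 J1=0 J2=0
add link → L=4 J1=0 J2=0
C@0,1 dof=2 J2 → L=4 J1=0 J2=1
C@3,2 dof=2 J2 → L=4 J1=0 J2=2
add link → L=5 J1=0 J2=2
add link → L=6 J1=0 J2=2
C@5,2 dof=2 J2 → L=6 J1=0 J2=3
C@4,1 dof=2 J2 → L=6 J1=0 J2=4
add link → L=7 J1=0 J2=4
PS@5,6 dof=2 J2 → L=7 J1=0 J2=5
R@1,2 dof=1 J1 → L=7 J1=1 J2=5
add link → L=8 J1=1 J2=5
C@6,1 dof=2 J2 → L=8 J1=1 J2=6
add link → L=9 J1=1 J2=6
add link → L=10 J1=1 J2=6
C@8,3 dof=2 J2 → L=10 J1=1 J2=7
R@1,7 dof=1 J1 → L=10 J1=2 J2=7
P@9,7 dof=1 J1 → L=10 J1=3 J2=7
R@0,9 dof=1 J1 → L=10 J1=4 J2=7
C@9,1 dof=2 J2 → L=10 J1=4 J2=8
M=3(L−1)−2J1−J2=3·9−2·4−8=11

M = 11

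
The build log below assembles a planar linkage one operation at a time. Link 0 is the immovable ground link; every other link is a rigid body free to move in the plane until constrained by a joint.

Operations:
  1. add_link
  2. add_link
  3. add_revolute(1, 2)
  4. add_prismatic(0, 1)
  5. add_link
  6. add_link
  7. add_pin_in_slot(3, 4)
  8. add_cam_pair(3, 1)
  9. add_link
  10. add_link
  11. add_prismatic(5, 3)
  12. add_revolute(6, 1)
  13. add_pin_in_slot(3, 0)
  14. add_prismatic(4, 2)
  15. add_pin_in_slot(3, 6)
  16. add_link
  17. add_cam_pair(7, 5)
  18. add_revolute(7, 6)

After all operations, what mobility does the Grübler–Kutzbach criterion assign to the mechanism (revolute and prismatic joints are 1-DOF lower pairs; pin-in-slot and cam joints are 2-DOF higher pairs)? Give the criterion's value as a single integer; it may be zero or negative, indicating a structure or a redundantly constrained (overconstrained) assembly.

ground; <1,0,0>
#1 <2,0,0>
#2 <3,0,0>
R:1↔2 J1 <3,1,0>
P:0↔1 J1 <3,2,0>
#3 <4,2,0>
#4 <5,2,0>
PS:3↔4 J2 <5,2,1>
C:3↔1 J2 <5,2,2>
#5 <6,2,2>
#6 <7,2,2>
P:5↔3 J1 <7,3,2>
R:6↔1 J1 <7,4,2>
PS:3↔0 J2 <7,4,3>
P:4↔2 J1 <7,5,3>
PS:3↔6 J2 <7,5,4>
#7 <8,5,4>
C:7↔5 J2 <8,5,5>
R:7↔6 J1 <8,6,5>
3×7 − 2×6 − 1×5 = 4

M = 4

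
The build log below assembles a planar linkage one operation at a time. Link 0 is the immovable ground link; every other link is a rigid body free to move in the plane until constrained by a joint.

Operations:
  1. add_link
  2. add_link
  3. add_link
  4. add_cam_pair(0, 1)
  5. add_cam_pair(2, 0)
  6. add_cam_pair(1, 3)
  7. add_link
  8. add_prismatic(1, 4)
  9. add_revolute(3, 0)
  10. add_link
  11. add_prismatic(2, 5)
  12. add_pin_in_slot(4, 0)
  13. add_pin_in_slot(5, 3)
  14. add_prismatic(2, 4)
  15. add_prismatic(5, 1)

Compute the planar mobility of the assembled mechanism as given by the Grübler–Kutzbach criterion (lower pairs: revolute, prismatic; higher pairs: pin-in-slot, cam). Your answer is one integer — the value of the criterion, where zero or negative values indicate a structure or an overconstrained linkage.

M = 0

(L,J1,J2)=(1,0,0); link0 fixed
link1: (2,0,0)
link2: (3,0,0)
link3: (4,0,0)
C 0-1 [J2]: (4,0,1)
C 2-0 [J2]: (4,0,2)
C 1-3 [J2]: (4,0,3)
link4: (5,0,3)
P 1-4 [J1]: (5,1,3)
R 3-0 [J1]: (5,2,3)
link5: (6,2,3)
P 2-5 [J1]: (6,3,3)
PS 4-0 [J2]: (6,3,4)
PS 5-3 [J2]: (6,3,5)
P 2-4 [J1]: (6,4,5)
P 5-1 [J1]: (6,5,5)
Grübler: 3·5 − 2·5 − 5 = 0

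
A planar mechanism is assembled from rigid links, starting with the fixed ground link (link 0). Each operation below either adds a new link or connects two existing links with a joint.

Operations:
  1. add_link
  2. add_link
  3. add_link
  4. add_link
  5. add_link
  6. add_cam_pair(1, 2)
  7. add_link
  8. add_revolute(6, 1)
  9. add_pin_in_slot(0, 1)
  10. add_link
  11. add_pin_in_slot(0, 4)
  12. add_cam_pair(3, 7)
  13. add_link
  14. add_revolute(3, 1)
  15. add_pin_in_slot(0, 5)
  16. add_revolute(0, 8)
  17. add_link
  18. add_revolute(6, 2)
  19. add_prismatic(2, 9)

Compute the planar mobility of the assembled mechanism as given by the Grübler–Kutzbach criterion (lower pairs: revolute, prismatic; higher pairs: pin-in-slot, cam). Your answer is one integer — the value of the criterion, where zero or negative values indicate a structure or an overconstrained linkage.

M = 12

[1;0;0] (link 0 is ground)
L+ [2;0;0]
L+ [3;0;0]
L+ [4;0;0]
L+ [5;0;0]
L+ [6;0;0]
C(1,2)∈J2 [6;0;1]
L+ [7;0;1]
R(6,1)∈J1 [7;1;1]
PS(0,1)∈J2 [7;1;2]
L+ [8;1;2]
PS(0,4)∈J2 [8;1;3]
C(3,7)∈J2 [8;1;4]
L+ [9;1;4]
R(3,1)∈J1 [9;2;4]
PS(0,5)∈J2 [9;2;5]
R(0,8)∈J1 [9;3;5]
L+ [10;3;5]
R(6,2)∈J1 [10;4;5]
P(2,9)∈J1 [10;5;5]
mobility = 27 − 10 − 5 = 12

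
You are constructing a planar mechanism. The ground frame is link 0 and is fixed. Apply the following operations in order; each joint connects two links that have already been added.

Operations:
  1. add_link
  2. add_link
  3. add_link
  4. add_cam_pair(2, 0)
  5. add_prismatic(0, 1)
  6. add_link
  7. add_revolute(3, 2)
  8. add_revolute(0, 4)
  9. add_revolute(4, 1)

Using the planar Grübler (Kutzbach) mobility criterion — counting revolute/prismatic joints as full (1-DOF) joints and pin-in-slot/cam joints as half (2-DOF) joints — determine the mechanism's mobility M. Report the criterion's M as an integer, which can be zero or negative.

(L,J1,J2)=(1,0,0); link0 fixed
link1: (2,0,0)
link2: (3,0,0)
link3: (4,0,0)
C 2-0 [J2]: (4,0,1)
P 0-1 [J1]: (4,1,1)
link4: (5,1,1)
R 3-2 [J1]: (5,2,1)
R 0-4 [J1]: (5,3,1)
R 4-1 [J1]: (5,4,1)
Grübler: 3·4 − 2·4 − 1 = 3

M = 3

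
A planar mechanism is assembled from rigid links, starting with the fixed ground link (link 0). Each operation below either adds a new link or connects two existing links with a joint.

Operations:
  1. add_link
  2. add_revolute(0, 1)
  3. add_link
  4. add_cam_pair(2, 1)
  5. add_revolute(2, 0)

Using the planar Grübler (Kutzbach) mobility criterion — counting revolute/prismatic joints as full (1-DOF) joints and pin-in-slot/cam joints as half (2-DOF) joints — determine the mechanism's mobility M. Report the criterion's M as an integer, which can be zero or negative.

M = 1

L=1 J1=0 J2=0
add link → L=2 J1=0 J2=0
R@0,1 dof=1 J1 → L=2 J1=1 J2=0
add link → L=3 J1=1 J2=0
C@2,1 dof=2 J2 → L=3 J1=1 J2=1
R@2,0 dof=1 J1 → L=3 J1=2 J2=1
M=3(L−1)−2J1−J2=3·2−2·2−1=1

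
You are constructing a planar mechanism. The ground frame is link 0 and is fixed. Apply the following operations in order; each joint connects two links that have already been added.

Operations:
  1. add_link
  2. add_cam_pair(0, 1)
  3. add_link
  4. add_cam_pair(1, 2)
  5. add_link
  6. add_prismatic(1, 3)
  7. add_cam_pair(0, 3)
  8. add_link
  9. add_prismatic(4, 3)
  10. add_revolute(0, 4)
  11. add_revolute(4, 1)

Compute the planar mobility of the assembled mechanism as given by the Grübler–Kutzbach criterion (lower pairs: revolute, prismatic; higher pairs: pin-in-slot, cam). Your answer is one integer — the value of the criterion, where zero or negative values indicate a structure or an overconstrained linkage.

M = 1

L=1 J1=0 J2=0
add link → L=2 J1=0 J2=0
C@0,1 dof=2 J2 → L=2 J1=0 J2=1
add link → L=3 J1=0 J2=1
C@1,2 dof=2 J2 → L=3 J1=0 J2=2
add link → L=4 J1=0 J2=2
P@1,3 dof=1 J1 → L=4 J1=1 J2=2
C@0,3 dof=2 J2 → L=4 J1=1 J2=3
add link → L=5 J1=1 J2=3
P@4,3 dof=1 J1 → L=5 J1=2 J2=3
R@0,4 dof=1 J1 → L=5 J1=3 J2=3
R@4,1 dof=1 J1 → L=5 J1=4 J2=3
M=3(L−1)−2J1−J2=3·4−2·4−3=1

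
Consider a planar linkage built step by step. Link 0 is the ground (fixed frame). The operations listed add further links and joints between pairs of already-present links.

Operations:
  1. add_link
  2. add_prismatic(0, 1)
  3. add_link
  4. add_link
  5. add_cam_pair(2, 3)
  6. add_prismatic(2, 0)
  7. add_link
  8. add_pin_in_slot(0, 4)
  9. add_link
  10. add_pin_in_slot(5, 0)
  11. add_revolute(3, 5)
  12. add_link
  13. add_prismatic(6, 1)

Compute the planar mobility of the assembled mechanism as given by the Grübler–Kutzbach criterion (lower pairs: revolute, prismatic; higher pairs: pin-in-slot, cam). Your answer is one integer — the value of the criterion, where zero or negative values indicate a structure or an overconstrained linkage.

M = 7

L=1 J1=0 J2=0
add link → L=2 J1=0 J2=0
P@0,1 dof=1 J1 → L=2 J1=1 J2=0
add link → L=3 J1=1 J2=0
add link → L=4 J1=1 J2=0
C@2,3 dof=2 J2 → L=4 J1=1 J2=1
P@2,0 dof=1 J1 → L=4 J1=2 J2=1
add link → L=5 J1=2 J2=1
PS@0,4 dof=2 J2 → L=5 J1=2 J2=2
add link → L=6 J1=2 J2=2
PS@5,0 dof=2 J2 → L=6 J1=2 J2=3
R@3,5 dof=1 J1 → L=6 J1=3 J2=3
add link → L=7 J1=3 J2=3
P@6,1 dof=1 J1 → L=7 J1=4 J2=3
M=3(L−1)−2J1−J2=3·6−2·4−3=7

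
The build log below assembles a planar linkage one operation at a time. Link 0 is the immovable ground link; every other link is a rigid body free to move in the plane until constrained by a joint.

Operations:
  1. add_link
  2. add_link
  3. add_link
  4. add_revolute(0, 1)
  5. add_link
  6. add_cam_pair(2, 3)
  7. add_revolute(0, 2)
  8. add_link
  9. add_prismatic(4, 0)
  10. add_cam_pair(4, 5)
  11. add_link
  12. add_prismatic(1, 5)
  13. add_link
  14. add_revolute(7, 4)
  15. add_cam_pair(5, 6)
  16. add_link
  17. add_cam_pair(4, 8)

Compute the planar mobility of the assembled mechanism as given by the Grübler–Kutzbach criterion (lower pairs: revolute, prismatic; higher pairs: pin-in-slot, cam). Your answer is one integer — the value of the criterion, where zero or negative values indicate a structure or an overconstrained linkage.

M = 10

ground; <1,0,0>
#1 <2,0,0>
#2 <3,0,0>
#3 <4,0,0>
R:0↔1 J1 <4,1,0>
#4 <5,1,0>
C:2↔3 J2 <5,1,1>
R:0↔2 J1 <5,2,1>
#5 <6,2,1>
P:4↔0 J1 <6,3,1>
C:4↔5 J2 <6,3,2>
#6 <7,3,2>
P:1↔5 J1 <7,4,2>
#7 <8,4,2>
R:7↔4 J1 <8,5,2>
C:5↔6 J2 <8,5,3>
#8 <9,5,3>
C:4↔8 J2 <9,5,4>
3×8 − 2×5 − 1×4 = 10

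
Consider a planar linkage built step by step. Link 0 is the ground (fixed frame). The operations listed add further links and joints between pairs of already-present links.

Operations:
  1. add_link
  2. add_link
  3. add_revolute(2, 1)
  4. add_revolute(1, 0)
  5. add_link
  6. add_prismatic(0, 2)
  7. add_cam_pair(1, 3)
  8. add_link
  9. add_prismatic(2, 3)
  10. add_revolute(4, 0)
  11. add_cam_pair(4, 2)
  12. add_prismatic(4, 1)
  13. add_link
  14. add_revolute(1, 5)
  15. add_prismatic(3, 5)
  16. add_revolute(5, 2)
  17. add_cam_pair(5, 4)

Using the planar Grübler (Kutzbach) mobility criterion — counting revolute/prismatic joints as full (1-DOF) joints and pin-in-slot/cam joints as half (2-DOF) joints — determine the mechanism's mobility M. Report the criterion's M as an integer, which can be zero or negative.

M = -6

(L,J1,J2)=(1,0,0); link0 fixed
link1: (2,0,0)
link2: (3,0,0)
R 2-1 [J1]: (3,1,0)
R 1-0 [J1]: (3,2,0)
link3: (4,2,0)
P 0-2 [J1]: (4,3,0)
C 1-3 [J2]: (4,3,1)
link4: (5,3,1)
P 2-3 [J1]: (5,4,1)
R 4-0 [J1]: (5,5,1)
C 4-2 [J2]: (5,5,2)
P 4-1 [J1]: (5,6,2)
link5: (6,6,2)
R 1-5 [J1]: (6,7,2)
P 3-5 [J1]: (6,8,2)
R 5-2 [J1]: (6,9,2)
C 5-4 [J2]: (6,9,3)
Grübler: 3·5 − 2·9 − 3 = -6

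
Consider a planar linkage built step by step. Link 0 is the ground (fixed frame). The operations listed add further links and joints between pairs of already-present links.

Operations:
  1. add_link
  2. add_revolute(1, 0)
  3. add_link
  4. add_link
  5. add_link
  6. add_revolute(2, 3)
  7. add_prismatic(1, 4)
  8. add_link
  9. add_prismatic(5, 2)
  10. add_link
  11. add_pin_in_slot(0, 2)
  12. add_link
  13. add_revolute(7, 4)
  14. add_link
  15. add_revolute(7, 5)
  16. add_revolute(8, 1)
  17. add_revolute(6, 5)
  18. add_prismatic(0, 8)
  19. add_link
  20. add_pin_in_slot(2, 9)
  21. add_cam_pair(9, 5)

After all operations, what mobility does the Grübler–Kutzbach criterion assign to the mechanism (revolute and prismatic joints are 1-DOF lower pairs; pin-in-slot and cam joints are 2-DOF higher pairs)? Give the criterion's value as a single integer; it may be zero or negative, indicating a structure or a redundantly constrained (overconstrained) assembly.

M = 6

[1;0;0] (link 0 is ground)
L+ [2;0;0]
R(1,0)∈J1 [2;1;0]
L+ [3;1;0]
L+ [4;1;0]
L+ [5;1;0]
R(2,3)∈J1 [5;2;0]
P(1,4)∈J1 [5;3;0]
L+ [6;3;0]
P(5,2)∈J1 [6;4;0]
L+ [7;4;0]
PS(0,2)∈J2 [7;4;1]
L+ [8;4;1]
R(7,4)∈J1 [8;5;1]
L+ [9;5;1]
R(7,5)∈J1 [9;6;1]
R(8,1)∈J1 [9;7;1]
R(6,5)∈J1 [9;8;1]
P(0,8)∈J1 [9;9;1]
L+ [10;9;1]
PS(2,9)∈J2 [10;9;2]
C(9,5)∈J2 [10;9;3]
mobility = 27 − 18 − 3 = 6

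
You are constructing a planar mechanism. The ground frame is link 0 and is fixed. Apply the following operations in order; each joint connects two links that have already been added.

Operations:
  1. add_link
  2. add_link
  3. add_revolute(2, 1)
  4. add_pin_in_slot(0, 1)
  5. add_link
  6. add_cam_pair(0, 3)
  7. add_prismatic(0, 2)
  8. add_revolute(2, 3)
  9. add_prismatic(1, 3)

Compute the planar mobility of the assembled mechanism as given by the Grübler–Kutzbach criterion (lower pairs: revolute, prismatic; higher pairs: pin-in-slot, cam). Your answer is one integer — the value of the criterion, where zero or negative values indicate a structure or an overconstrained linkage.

ground; <1,0,0>
#1 <2,0,0>
#2 <3,0,0>
R:2↔1 J1 <3,1,0>
PS:0↔1 J2 <3,1,1>
#3 <4,1,1>
C:0↔3 J2 <4,1,2>
P:0↔2 J1 <4,2,2>
R:2↔3 J1 <4,3,2>
P:1↔3 J1 <4,4,2>
3×3 − 2×4 − 1×2 = -1

M = -1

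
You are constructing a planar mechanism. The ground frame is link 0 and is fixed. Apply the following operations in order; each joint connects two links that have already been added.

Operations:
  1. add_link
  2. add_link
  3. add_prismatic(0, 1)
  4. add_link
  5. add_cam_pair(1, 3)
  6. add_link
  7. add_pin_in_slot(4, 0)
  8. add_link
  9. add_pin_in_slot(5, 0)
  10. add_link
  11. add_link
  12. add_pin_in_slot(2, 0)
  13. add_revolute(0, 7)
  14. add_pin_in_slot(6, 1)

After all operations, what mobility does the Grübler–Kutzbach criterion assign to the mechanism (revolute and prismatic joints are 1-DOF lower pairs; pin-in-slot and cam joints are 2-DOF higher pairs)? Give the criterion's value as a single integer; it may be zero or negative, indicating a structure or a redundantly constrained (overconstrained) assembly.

L=1 J1=0 J2=0
add link → L=2 J1=0 J2=0
add link → L=3 J1=0 J2=0
P@0,1 dof=1 J1 → L=3 J1=1 J2=0
add link → L=4 J1=1 J2=0
C@1,3 dof=2 J2 → L=4 J1=1 J2=1
add link → L=5 J1=1 J2=1
PS@4,0 dof=2 J2 → L=5 J1=1 J2=2
add link → L=6 J1=1 J2=2
PS@5,0 dof=2 J2 → L=6 J1=1 J2=3
add link → L=7 J1=1 J2=3
add link → L=8 J1=1 J2=3
PS@2,0 dof=2 J2 → L=8 J1=1 J2=4
R@0,7 dof=1 J1 → L=8 J1=2 J2=4
PS@6,1 dof=2 J2 → L=8 J1=2 J2=5
M=3(L−1)−2J1−J2=3·7−2·2−5=12

M = 12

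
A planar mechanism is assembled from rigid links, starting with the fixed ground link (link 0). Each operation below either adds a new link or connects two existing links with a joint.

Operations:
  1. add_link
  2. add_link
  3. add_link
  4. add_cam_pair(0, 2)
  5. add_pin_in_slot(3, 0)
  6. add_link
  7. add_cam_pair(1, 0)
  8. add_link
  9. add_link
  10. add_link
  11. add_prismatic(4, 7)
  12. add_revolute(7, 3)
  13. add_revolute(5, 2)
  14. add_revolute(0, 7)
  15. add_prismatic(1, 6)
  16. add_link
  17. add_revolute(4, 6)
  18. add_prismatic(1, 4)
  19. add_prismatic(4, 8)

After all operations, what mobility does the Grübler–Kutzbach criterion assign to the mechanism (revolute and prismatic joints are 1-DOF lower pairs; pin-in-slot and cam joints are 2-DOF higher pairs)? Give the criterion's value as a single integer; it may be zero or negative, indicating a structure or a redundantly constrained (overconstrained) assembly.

link 0 = ground. State L|J1|J2 = 1|0|0
+link1  2|0|0
+link2  3|0|0
+link3  4|0|0
C(0,2) f=2→J2  4|0|1
PS(3,0) f=2→J2  4|0|2
+link4  5|0|2
C(1,0) f=2→J2  5|0|3
+link5  6|0|3
+link6  7|0|3
+link7  8|0|3
P(4,7) f=1→J1  8|1|3
R(7,3) f=1→J1  8|2|3
R(5,2) f=1→J1  8|3|3
R(0,7) f=1→J1  8|4|3
P(1,6) f=1→J1  8|5|3
+link8  9|5|3
R(4,6) f=1→J1  9|6|3
P(1,4) f=1→J1  9|7|3
P(4,8) f=1→J1  9|8|3
M = 3(9−1)−2·8−3 = 24−16−3 = 5

M = 5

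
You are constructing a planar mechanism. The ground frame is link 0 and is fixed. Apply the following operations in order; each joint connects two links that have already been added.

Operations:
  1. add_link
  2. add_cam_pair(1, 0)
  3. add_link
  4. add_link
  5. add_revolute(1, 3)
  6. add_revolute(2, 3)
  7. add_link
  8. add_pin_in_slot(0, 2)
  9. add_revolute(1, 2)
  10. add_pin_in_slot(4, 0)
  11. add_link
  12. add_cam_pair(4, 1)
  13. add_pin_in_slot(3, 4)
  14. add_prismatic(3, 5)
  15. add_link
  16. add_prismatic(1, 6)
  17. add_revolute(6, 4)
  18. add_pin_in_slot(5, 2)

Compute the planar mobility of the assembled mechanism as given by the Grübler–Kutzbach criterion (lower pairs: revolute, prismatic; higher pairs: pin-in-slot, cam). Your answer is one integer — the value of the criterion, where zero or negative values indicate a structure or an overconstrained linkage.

ground; <1,0,0>
#1 <2,0,0>
C:1↔0 J2 <2,0,1>
#2 <3,0,1>
#3 <4,0,1>
R:1↔3 J1 <4,1,1>
R:2↔3 J1 <4,2,1>
#4 <5,2,1>
PS:0↔2 J2 <5,2,2>
R:1↔2 J1 <5,3,2>
PS:4↔0 J2 <5,3,3>
#5 <6,3,3>
C:4↔1 J2 <6,3,4>
PS:3↔4 J2 <6,3,5>
P:3↔5 J1 <6,4,5>
#6 <7,4,5>
P:1↔6 J1 <7,5,5>
R:6↔4 J1 <7,6,5>
PS:5↔2 J2 <7,6,6>
3×6 − 2×6 − 1×6 = 0

M = 0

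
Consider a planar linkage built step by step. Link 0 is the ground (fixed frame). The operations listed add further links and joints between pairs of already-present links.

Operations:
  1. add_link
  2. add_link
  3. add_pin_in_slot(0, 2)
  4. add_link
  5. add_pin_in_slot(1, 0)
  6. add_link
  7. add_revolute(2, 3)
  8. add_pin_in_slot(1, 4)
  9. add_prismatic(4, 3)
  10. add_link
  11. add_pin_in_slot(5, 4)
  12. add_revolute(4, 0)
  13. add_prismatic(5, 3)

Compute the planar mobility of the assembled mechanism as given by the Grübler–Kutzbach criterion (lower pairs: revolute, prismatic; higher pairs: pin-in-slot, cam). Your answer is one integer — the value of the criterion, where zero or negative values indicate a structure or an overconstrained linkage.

[1;0;0] (link 0 is ground)
L+ [2;0;0]
L+ [3;0;0]
PS(0,2)∈J2 [3;0;1]
L+ [4;0;1]
PS(1,0)∈J2 [4;0;2]
L+ [5;0;2]
R(2,3)∈J1 [5;1;2]
PS(1,4)∈J2 [5;1;3]
P(4,3)∈J1 [5;2;3]
L+ [6;2;3]
PS(5,4)∈J2 [6;2;4]
R(4,0)∈J1 [6;3;4]
P(5,3)∈J1 [6;4;4]
mobility = 15 − 8 − 4 = 3

M = 3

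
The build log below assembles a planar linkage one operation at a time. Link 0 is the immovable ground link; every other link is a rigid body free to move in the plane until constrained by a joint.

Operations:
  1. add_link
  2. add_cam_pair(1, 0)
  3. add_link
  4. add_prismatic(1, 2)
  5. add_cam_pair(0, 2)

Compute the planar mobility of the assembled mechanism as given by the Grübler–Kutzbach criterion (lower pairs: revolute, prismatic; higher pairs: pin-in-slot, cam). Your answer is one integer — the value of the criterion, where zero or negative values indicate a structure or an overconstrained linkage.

[1;0;0] (link 0 is ground)
L+ [2;0;0]
C(1,0)∈J2 [2;0;1]
L+ [3;0;1]
P(1,2)∈J1 [3;1;1]
C(0,2)∈J2 [3;1;2]
mobility = 6 − 2 − 2 = 2

M = 2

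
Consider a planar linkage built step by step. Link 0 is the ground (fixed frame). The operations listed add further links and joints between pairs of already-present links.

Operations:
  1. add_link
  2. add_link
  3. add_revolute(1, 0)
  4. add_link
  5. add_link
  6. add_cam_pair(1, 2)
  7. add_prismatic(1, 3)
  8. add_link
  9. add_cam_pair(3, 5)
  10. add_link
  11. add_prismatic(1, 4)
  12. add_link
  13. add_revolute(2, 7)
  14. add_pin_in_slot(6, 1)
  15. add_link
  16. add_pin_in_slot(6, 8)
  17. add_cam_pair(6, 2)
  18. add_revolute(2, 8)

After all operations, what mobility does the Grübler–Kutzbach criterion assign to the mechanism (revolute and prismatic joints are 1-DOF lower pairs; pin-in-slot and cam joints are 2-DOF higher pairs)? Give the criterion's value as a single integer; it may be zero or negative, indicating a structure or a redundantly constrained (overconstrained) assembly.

L=1 J1=0 J2=0
add link → L=2 J1=0 J2=0
add link → L=3 J1=0 J2=0
R@1,0 dof=1 J1 → L=3 J1=1 J2=0
add link → L=4 J1=1 J2=0
add link → L=5 J1=1 J2=0
C@1,2 dof=2 J2 → L=5 J1=1 J2=1
P@1,3 dof=1 J1 → L=5 J1=2 J2=1
add link → L=6 J1=2 J2=1
C@3,5 dof=2 J2 → L=6 J1=2 J2=2
add link → L=7 J1=2 J2=2
P@1,4 dof=1 J1 → L=7 J1=3 J2=2
add link → L=8 J1=3 J2=2
R@2,7 dof=1 J1 → L=8 J1=4 J2=2
PS@6,1 dof=2 J2 → L=8 J1=4 J2=3
add link → L=9 J1=4 J2=3
PS@6,8 dof=2 J2 → L=9 J1=4 J2=4
C@6,2 dof=2 J2 → L=9 J1=4 J2=5
R@2,8 dof=1 J1 → L=9 J1=5 J2=5
M=3(L−1)−2J1−J2=3·8−2·5−5=9

M = 9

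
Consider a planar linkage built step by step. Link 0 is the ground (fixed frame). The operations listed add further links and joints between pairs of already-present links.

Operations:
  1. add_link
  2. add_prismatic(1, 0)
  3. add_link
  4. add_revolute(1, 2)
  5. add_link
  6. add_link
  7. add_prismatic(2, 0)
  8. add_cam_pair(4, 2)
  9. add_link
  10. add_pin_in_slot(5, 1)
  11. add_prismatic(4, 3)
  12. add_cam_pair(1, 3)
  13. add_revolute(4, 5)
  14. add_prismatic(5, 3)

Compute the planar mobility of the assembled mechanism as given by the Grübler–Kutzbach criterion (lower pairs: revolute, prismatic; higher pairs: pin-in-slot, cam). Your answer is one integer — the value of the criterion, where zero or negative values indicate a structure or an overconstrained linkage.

[1;0;0] (link 0 is ground)
L+ [2;0;0]
P(1,0)∈J1 [2;1;0]
L+ [3;1;0]
R(1,2)∈J1 [3;2;0]
L+ [4;2;0]
L+ [5;2;0]
P(2,0)∈J1 [5;3;0]
C(4,2)∈J2 [5;3;1]
L+ [6;3;1]
PS(5,1)∈J2 [6;3;2]
P(4,3)∈J1 [6;4;2]
C(1,3)∈J2 [6;4;3]
R(4,5)∈J1 [6;5;3]
P(5,3)∈J1 [6;6;3]
mobility = 15 − 12 − 3 = 0

M = 0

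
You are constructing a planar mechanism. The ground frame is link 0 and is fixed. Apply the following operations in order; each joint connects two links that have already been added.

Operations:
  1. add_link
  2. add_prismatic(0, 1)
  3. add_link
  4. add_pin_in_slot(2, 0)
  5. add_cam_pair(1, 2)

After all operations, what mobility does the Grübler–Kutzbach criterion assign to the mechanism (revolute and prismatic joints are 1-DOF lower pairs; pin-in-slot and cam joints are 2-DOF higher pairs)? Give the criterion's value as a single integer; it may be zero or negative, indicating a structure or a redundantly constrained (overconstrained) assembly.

ground; <1,0,0>
#1 <2,0,0>
P:0↔1 J1 <2,1,0>
#2 <3,1,0>
PS:2↔0 J2 <3,1,1>
C:1↔2 J2 <3,1,2>
3×2 − 2×1 − 1×2 = 2

M = 2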